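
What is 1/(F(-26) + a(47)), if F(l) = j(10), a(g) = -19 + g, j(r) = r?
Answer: 1/38 ≈ 0.026316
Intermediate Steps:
F(l) = 10
1/(F(-26) + a(47)) = 1/(10 + (-19 + 47)) = 1/(10 + 28) = 1/38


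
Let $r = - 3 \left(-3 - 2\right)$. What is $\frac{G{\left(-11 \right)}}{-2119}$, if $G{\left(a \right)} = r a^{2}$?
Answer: $- \frac{1815}{2119} \approx -0.85654$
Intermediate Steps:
$r = 15$ ($r = \left(-3\right) \left(-5\right) = 15$)
$G{\left(a \right)} = 15 a^{2}$
$\frac{G{\left(-11 \right)}}{-2119} = \frac{15 \left(-11\right)^{2}}{-2119} = 15 \cdot 121 \left(- \frac{1}{2119}\right) = 1815 \left(- \frac{1}{2119}\right) = - \frac{1815}{2119}$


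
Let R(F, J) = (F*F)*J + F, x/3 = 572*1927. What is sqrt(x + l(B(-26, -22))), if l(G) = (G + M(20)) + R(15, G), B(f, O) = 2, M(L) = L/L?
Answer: 40*sqrt(2067) ≈ 1818.6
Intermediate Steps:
x = 3306732 (x = 3*(572*1927) = 3*1102244 = 3306732)
M(L) = 1
R(F, J) = F + J*F**2 (R(F, J) = F**2*J + F = J*F**2 + F = F + J*F**2)
l(G) = 16 + 226*G (l(G) = (G + 1) + 15*(1 + 15*G) = (1 + G) + (15 + 225*G) = 16 + 226*G)
sqrt(x + l(B(-26, -22))) = sqrt(3306732 + (16 + 226*2)) = sqrt(3306732 + (16 + 452)) = sqrt(3306732 + 468) = sqrt(3307200) = 40*sqrt(2067)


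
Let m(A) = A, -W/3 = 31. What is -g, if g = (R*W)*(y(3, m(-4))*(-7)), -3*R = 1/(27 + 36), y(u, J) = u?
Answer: 31/3 ≈ 10.333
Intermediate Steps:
W = -93 (W = -3*31 = -93)
R = -1/189 (R = -1/(3*(27 + 36)) = -⅓/63 = -⅓*1/63 = -1/189 ≈ -0.0052910)
g = -31/3 (g = (-1/189*(-93))*(3*(-7)) = (31/63)*(-21) = -31/3 ≈ -10.333)
-g = -1*(-31/3) = 31/3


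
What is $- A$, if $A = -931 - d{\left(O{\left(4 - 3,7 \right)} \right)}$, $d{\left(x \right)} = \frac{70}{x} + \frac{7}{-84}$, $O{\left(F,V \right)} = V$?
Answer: $\frac{11291}{12} \approx 940.92$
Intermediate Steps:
$d{\left(x \right)} = - \frac{1}{12} + \frac{70}{x}$ ($d{\left(x \right)} = \frac{70}{x} + 7 \left(- \frac{1}{84}\right) = \frac{70}{x} - \frac{1}{12} = - \frac{1}{12} + \frac{70}{x}$)
$A = - \frac{11291}{12}$ ($A = -931 - \frac{840 - 7}{12 \cdot 7} = -931 - \frac{1}{12} \cdot \frac{1}{7} \left(840 - 7\right) = -931 - \frac{1}{12} \cdot \frac{1}{7} \cdot 833 = -931 - \frac{119}{12} = - \frac{11291}{12} \approx -940.92$)
$- A = \left(-1\right) \left(- \frac{11291}{12}\right) = \frac{11291}{12}$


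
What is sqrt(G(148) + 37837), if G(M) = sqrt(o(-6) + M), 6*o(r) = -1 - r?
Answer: sqrt(1362132 + 6*sqrt(5358))/6 ≈ 194.55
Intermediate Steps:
o(r) = -1/6 - r/6 (o(r) = (-1 - r)/6 = -1/6 - r/6)
G(M) = sqrt(5/6 + M) (G(M) = sqrt((-1/6 - 1/6*(-6)) + M) = sqrt((-1/6 + 1) + M) = sqrt(5/6 + M))
sqrt(G(148) + 37837) = sqrt(sqrt(30 + 36*148)/6 + 37837) = sqrt(sqrt(30 + 5328)/6 + 37837) = sqrt(sqrt(5358)/6 + 37837) = sqrt(37837 + sqrt(5358)/6)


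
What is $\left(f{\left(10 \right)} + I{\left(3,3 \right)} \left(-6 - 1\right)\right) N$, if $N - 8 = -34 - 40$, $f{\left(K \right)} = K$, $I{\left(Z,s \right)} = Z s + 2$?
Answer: $4422$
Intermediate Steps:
$I{\left(Z,s \right)} = 2 + Z s$
$N = -66$ ($N = 8 - 74 = -66$)
$\left(f{\left(10 \right)} + I{\left(3,3 \right)} \left(-6 - 1\right)\right) N = \left(10 + \left(2 + 3 \cdot 3\right) \left(-6 - 1\right)\right) \left(-66\right) = \left(10 + \left(2 + 9\right) \left(-7\right)\right) \left(-66\right) = \left(10 + 11 \left(-7\right)\right) \left(-66\right) = \left(10 - 77\right) \left(-66\right) = \left(-67\right) \left(-66\right) = 4422$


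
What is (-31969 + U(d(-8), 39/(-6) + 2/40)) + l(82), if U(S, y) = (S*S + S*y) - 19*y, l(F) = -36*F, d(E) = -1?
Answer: -34791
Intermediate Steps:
U(S, y) = S**2 - 19*y + S*y (U(S, y) = (S**2 + S*y) - 19*y = S**2 - 19*y + S*y)
(-31969 + U(d(-8), 39/(-6) + 2/40)) + l(82) = (-31969 + ((-1)**2 - 19*(39/(-6) + 2/40) - (39/(-6) + 2/40))) - 36*82 = (-31969 + (1 - 19*(39*(-1/6) + 2*(1/40)) - (39*(-1/6) + 2*(1/40)))) - 2952 = (-31969 + (1 - 19*(-13/2 + 1/20) - (-13/2 + 1/20))) - 2952 = (-31969 + (1 - 19*(-129/20) - 1*(-129/20))) - 2952 = (-31969 + (1 + 2451/20 + 129/20)) - 2952 = (-31969 + 130) - 2952 = -31839 - 2952 = -34791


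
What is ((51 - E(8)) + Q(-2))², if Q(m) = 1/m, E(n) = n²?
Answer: 729/4 ≈ 182.25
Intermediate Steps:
((51 - E(8)) + Q(-2))² = ((51 - 1*8²) + 1/(-2))² = ((51 - 1*64) - ½)² = ((51 - 64) - ½)² = (-13 - ½)² = (-27/2)² = 729/4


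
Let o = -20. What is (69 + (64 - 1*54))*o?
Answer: -1580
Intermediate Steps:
(69 + (64 - 1*54))*o = (69 + (64 - 1*54))*(-20) = (69 + (64 - 54))*(-20) = (69 + 10)*(-20) = 79*(-20) = -1580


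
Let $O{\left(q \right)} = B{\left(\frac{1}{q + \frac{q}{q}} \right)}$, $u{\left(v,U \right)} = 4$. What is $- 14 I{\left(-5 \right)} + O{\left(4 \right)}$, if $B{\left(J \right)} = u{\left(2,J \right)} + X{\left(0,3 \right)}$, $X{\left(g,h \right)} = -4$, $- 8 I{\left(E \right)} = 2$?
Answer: $\frac{7}{2} \approx 3.5$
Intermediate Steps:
$I{\left(E \right)} = - \frac{1}{4}$ ($I{\left(E \right)} = \left(- \frac{1}{8}\right) 2 = - \frac{1}{4}$)
$B{\left(J \right)} = 0$ ($B{\left(J \right)} = 4 - 4 = 0$)
$O{\left(q \right)} = 0$
$- 14 I{\left(-5 \right)} + O{\left(4 \right)} = \left(-14\right) \left(- \frac{1}{4}\right) + 0 = \frac{7}{2} + 0 = \frac{7}{2}$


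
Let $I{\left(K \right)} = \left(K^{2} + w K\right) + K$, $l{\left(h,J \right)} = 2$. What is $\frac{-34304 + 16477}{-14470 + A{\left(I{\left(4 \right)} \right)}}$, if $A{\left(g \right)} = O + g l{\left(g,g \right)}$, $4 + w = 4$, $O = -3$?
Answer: $\frac{17827}{14433} \approx 1.2352$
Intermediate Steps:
$w = 0$ ($w = -4 + 4 = 0$)
$I{\left(K \right)} = K + K^{2}$ ($I{\left(K \right)} = \left(K^{2} + 0 K\right) + K = \left(K^{2} + 0\right) + K = K^{2} + K = K + K^{2}$)
$A{\left(g \right)} = -3 + 2 g$ ($A{\left(g \right)} = -3 + g 2 = -3 + 2 g$)
$\frac{-34304 + 16477}{-14470 + A{\left(I{\left(4 \right)} \right)}} = \frac{-34304 + 16477}{-14470 - \left(3 - 2 \cdot 4 \left(1 + 4\right)\right)} = - \frac{17827}{-14470 - \left(3 - 2 \cdot 4 \cdot 5\right)} = - \frac{17827}{-14470 + \left(-3 + 2 \cdot 20\right)} = - \frac{17827}{-14470 + \left(-3 + 40\right)} = - \frac{17827}{-14470 + 37} = - \frac{17827}{-14433} = \left(-17827\right) \left(- \frac{1}{14433}\right) = \frac{17827}{14433}$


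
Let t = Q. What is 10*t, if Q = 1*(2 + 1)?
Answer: 30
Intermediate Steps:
Q = 3 (Q = 1*3 = 3)
t = 3
10*t = 10*3 = 30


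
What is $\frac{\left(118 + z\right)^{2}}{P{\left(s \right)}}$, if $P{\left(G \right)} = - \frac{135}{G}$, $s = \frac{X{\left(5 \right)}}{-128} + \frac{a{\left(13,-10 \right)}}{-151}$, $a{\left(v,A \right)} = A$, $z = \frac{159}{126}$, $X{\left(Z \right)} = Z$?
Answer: $- \frac{125450405}{43835904} \approx -2.8618$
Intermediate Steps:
$z = \frac{53}{42}$ ($z = 159 \cdot \frac{1}{126} = \frac{53}{42} \approx 1.2619$)
$s = \frac{525}{19328}$ ($s = \frac{5}{-128} - \frac{10}{-151} = 5 \left(- \frac{1}{128}\right) - - \frac{10}{151} = - \frac{5}{128} + \frac{10}{151} = \frac{525}{19328} \approx 0.027163$)
$\frac{\left(118 + z\right)^{2}}{P{\left(s \right)}} = \frac{\left(118 + \frac{53}{42}\right)^{2}}{\left(-135\right) \frac{1}{\frac{525}{19328}}} = \frac{\left(\frac{5009}{42}\right)^{2}}{\left(-135\right) \frac{19328}{525}} = \frac{25090081}{1764 \left(- \frac{173952}{35}\right)} = \frac{25090081}{1764} \left(- \frac{35}{173952}\right) = - \frac{125450405}{43835904}$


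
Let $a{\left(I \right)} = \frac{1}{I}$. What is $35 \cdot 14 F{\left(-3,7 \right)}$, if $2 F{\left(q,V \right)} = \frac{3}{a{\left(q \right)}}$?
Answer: $-2205$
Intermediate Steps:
$F{\left(q,V \right)} = \frac{3 q}{2}$ ($F{\left(q,V \right)} = \frac{3 \frac{1}{\frac{1}{q}}}{2} = \frac{3 q}{2}$)
$35 \cdot 14 F{\left(-3,7 \right)} = 35 \cdot 14 \cdot \frac{3}{2} \left(-3\right) = 490 \left(- \frac{9}{2}\right) = -2205$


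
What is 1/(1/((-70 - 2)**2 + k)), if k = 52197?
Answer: 57381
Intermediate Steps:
1/(1/((-70 - 2)**2 + k)) = 1/(1/((-70 - 2)**2 + 52197)) = 1/(1/((-72)**2 + 52197)) = 1/(1/(5184 + 52197)) = 1/(1/57381) = 57381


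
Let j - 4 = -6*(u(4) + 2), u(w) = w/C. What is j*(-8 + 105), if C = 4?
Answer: -1358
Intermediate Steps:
u(w) = w/4
j = -14 (j = 4 - 6*((¼)*4 + 2) = 4 - 6*(1 + 2) = 4 - 6*3 = 4 - 18 = -14)
j*(-8 + 105) = -14*(-8 + 105) = -14*97 = -1358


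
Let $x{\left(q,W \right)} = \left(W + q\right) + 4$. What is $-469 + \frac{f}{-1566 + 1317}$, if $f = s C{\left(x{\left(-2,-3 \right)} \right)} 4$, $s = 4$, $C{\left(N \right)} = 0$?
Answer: $-469$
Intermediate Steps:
$x{\left(q,W \right)} = 4 + W + q$
$f = 0$ ($f = 4 \cdot 0 \cdot 4 = 0 \cdot 4 = 0$)
$-469 + \frac{f}{-1566 + 1317} = -469 + \frac{1}{-1566 + 1317} \cdot 0 = -469 + \frac{1}{-249} \cdot 0 = -469 - 0 = -469 + 0 = -469$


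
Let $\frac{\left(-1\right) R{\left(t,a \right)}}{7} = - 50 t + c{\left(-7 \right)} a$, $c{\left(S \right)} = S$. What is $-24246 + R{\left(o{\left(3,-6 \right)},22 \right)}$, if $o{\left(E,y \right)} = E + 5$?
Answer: $-20368$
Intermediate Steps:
$o{\left(E,y \right)} = 5 + E$
$R{\left(t,a \right)} = 49 a + 350 t$ ($R{\left(t,a \right)} = - 7 \left(- 50 t - 7 a\right) = 49 a + 350 t$)
$-24246 + R{\left(o{\left(3,-6 \right)},22 \right)} = -24246 + \left(49 \cdot 22 + 350 \left(5 + 3\right)\right) = -24246 + \left(1078 + 350 \cdot 8\right) = -24246 + \left(1078 + 2800\right) = -24246 + 3878 = -20368$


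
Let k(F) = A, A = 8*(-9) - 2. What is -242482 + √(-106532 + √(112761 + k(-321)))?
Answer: -242482 + I*√(106532 - √112687) ≈ -2.4248e+5 + 325.88*I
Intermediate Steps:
A = -74 (A = -72 - 2 = -74)
k(F) = -74
-242482 + √(-106532 + √(112761 + k(-321))) = -242482 + √(-106532 + √(112761 - 74)) = -242482 + √(-106532 + √112687)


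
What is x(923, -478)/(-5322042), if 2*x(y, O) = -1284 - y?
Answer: 2207/10644084 ≈ 0.00020735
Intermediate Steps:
x(y, O) = -642 - y/2 (x(y, O) = (-1284 - y)/2 = -642 - y/2)
x(923, -478)/(-5322042) = (-642 - 1/2*923)/(-5322042) = (-642 - 923/2)*(-1/5322042) = -2207/2*(-1/5322042) = 2207/10644084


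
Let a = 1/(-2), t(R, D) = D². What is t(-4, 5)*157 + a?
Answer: 7849/2 ≈ 3924.5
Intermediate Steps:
a = -½ ≈ -0.50000
t(-4, 5)*157 + a = 5²*157 - ½ = 25*157 - ½ = 3925 - ½ = 7849/2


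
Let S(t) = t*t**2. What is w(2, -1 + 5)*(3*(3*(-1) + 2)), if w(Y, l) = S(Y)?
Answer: -24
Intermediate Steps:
S(t) = t**3
w(Y, l) = Y**3
w(2, -1 + 5)*(3*(3*(-1) + 2)) = 2**3*(3*(3*(-1) + 2)) = 8*(3*(-3 + 2)) = 8*(3*(-1)) = 8*(-3) = -24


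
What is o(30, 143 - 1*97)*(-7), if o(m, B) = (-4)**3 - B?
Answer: 770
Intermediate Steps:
o(m, B) = -64 - B
o(30, 143 - 1*97)*(-7) = (-64 - (143 - 1*97))*(-7) = (-64 - (143 - 97))*(-7) = (-64 - 1*46)*(-7) = (-64 - 46)*(-7) = -110*(-7) = 770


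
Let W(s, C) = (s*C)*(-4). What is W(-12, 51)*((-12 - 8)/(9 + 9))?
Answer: -2720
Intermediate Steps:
W(s, C) = -4*C*s (W(s, C) = (C*s)*(-4) = -4*C*s)
W(-12, 51)*((-12 - 8)/(9 + 9)) = (-4*51*(-12))*((-12 - 8)/(9 + 9)) = 2448*(-20/18) = 2448*(-20*1/18) = 2448*(-10/9) = -2720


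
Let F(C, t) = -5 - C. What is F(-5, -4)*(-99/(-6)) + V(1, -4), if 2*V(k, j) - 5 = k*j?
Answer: 1/2 ≈ 0.50000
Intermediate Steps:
V(k, j) = 5/2 + j*k/2 (V(k, j) = 5/2 + (k*j)/2 = 5/2 + (j*k)/2 = 5/2 + j*k/2)
F(-5, -4)*(-99/(-6)) + V(1, -4) = (-5 - 1*(-5))*(-99/(-6)) + (5/2 + (1/2)*(-4)*1) = (-5 + 5)*(-99*(-1/6)) + (5/2 - 2) = 0*(33/2) + 1/2 = 0 + 1/2 = 1/2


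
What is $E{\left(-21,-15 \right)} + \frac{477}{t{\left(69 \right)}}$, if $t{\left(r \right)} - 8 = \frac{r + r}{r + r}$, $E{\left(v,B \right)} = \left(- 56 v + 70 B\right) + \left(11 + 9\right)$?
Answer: $199$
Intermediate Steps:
$E{\left(v,B \right)} = 20 - 56 v + 70 B$ ($E{\left(v,B \right)} = \left(- 56 v + 70 B\right) + 20 = 20 - 56 v + 70 B$)
$t{\left(r \right)} = 9$ ($t{\left(r \right)} = 8 + \frac{r + r}{r + r} = 8 + \frac{2 r}{2 r} = 8 + 2 r \frac{1}{2 r} = 8 + 1 = 9$)
$E{\left(-21,-15 \right)} + \frac{477}{t{\left(69 \right)}} = \left(20 - -1176 + 70 \left(-15\right)\right) + \frac{477}{9} = \left(20 + 1176 - 1050\right) + 477 \cdot \frac{1}{9} = 146 + 53 = 199$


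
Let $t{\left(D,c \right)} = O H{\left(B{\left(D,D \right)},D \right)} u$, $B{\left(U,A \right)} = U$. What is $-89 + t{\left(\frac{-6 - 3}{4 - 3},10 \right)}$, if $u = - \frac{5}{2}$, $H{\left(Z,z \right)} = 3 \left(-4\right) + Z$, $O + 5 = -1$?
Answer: $-404$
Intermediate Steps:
$O = -6$ ($O = -5 - 1 = -6$)
$H{\left(Z,z \right)} = -12 + Z$
$u = - \frac{5}{2}$ ($u = \left(-5\right) \frac{1}{2} = - \frac{5}{2} \approx -2.5$)
$t{\left(D,c \right)} = -180 + 15 D$ ($t{\left(D,c \right)} = - 6 \left(-12 + D\right) \left(- \frac{5}{2}\right) = \left(72 - 6 D\right) \left(- \frac{5}{2}\right) = -180 + 15 D$)
$-89 + t{\left(\frac{-6 - 3}{4 - 3},10 \right)} = -89 - \left(180 - 15 \frac{-6 - 3}{4 - 3}\right) = -89 - \left(180 - 15 \left(- \frac{9}{1}\right)\right) = -89 - \left(180 - 15 \left(\left(-9\right) 1\right)\right) = -89 + \left(-180 + 15 \left(-9\right)\right) = -89 - 315 = -404$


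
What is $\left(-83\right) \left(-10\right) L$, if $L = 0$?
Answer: $0$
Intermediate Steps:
$\left(-83\right) \left(-10\right) L = \left(-83\right) \left(-10\right) 0 = 830 \cdot 0 = 0$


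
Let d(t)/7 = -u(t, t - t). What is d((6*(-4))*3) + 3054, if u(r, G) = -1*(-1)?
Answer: 3047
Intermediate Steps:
u(r, G) = 1
d(t) = -7 (d(t) = 7*(-1*1) = 7*(-1) = -7)
d((6*(-4))*3) + 3054 = -7 + 3054 = 3047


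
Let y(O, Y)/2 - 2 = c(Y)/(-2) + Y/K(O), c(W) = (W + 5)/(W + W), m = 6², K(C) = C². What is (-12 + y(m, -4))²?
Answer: 26081449/419904 ≈ 62.113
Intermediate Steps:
m = 36
c(W) = (5 + W)/(2*W) (c(W) = (5 + W)/((2*W)) = (5 + W)*(1/(2*W)) = (5 + W)/(2*W))
y(O, Y) = 4 + 2*Y/O² - (5 + Y)/(2*Y) (y(O, Y) = 4 + 2*(((5 + Y)/(2*Y))/(-2) + Y/(O²)) = 4 + 2*(((5 + Y)/(2*Y))*(-½) + Y/O²) = 4 + 2*(-(5 + Y)/(4*Y) + Y/O²) = 4 + 2*(Y/O² - (5 + Y)/(4*Y)) = 4 + (2*Y/O² - (5 + Y)/(2*Y)) = 4 + 2*Y/O² - (5 + Y)/(2*Y))
(-12 + y(m, -4))² = (-12 + (7/2 - 5/2/(-4) + 2*(-4)/36²))² = (-12 + (7/2 - 5/2*(-¼) + 2*(-4)*(1/1296)))² = (-12 + (7/2 + 5/8 - 1/162))² = (-12 + 2669/648)² = (-5107/648)² = 26081449/419904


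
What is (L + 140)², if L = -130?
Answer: 100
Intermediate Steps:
(L + 140)² = (-130 + 140)² = 10² = 100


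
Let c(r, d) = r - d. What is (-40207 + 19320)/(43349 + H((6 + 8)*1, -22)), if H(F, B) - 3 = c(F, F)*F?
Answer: -20887/43352 ≈ -0.48180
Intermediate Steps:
H(F, B) = 3 (H(F, B) = 3 + (F - F)*F = 3 + 0*F = 3 + 0 = 3)
(-40207 + 19320)/(43349 + H((6 + 8)*1, -22)) = (-40207 + 19320)/(43349 + 3) = -20887/43352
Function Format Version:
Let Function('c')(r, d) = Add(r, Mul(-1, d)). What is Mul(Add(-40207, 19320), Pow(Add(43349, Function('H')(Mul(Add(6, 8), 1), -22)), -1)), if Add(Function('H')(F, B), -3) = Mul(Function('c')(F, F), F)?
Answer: Rational(-20887, 43352) ≈ -0.48180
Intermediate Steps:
Function('H')(F, B) = 3 (Function('H')(F, B) = Add(3, Mul(Add(F, Mul(-1, F)), F)) = Add(3, Mul(0, F)) = Add(3, 0) = 3)
Mul(Add(-40207, 19320), Pow(Add(43349, Function('H')(Mul(Add(6, 8), 1), -22)), -1)) = Mul(Add(-40207, 19320), Pow(Add(43349, 3), -1)) = Mul(-20887, Pow(43352, -1)) = Mul(-20887, Rational(1, 43352)) = Rational(-20887, 43352)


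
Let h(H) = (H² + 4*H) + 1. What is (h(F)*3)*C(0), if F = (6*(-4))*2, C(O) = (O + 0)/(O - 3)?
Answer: 0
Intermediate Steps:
C(O) = O/(-3 + O)
F = -48 (F = -24*2 = -48)
h(H) = 1 + H² + 4*H
(h(F)*3)*C(0) = ((1 + (-48)² + 4*(-48))*3)*(0/(-3 + 0)) = ((1 + 2304 - 192)*3)*(0/(-3)) = (2113*3)*(0*(-⅓)) = 6339*0 = 0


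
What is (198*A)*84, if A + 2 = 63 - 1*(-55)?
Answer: 1929312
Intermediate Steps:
A = 116 (A = -2 + (63 - 1*(-55)) = -2 + (63 + 55) = -2 + 118 = 116)
(198*A)*84 = (198*116)*84 = 22968*84 = 1929312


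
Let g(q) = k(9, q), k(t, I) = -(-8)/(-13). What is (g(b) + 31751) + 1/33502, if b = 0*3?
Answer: 13828118023/435526 ≈ 31750.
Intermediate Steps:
k(t, I) = -8/13 (k(t, I) = -(-8)*(-1)/13 = -1*8/13 = -8/13)
b = 0
g(q) = -8/13
(g(b) + 31751) + 1/33502 = (-8/13 + 31751) + 1/33502 = 412755/13 + 1/33502 = 13828118023/435526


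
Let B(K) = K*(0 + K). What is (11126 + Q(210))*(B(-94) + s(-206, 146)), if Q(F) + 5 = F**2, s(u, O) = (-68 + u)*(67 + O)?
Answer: -2734875246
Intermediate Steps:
B(K) = K**2 (B(K) = K*K = K**2)
Q(F) = -5 + F**2
(11126 + Q(210))*(B(-94) + s(-206, 146)) = (11126 + (-5 + 210**2))*((-94)**2 + (-4556 - 68*146 + 67*(-206) + 146*(-206))) = (11126 + (-5 + 44100))*(8836 + (-4556 - 9928 - 13802 - 30076)) = (11126 + 44095)*(8836 - 58362) = 55221*(-49526) = -2734875246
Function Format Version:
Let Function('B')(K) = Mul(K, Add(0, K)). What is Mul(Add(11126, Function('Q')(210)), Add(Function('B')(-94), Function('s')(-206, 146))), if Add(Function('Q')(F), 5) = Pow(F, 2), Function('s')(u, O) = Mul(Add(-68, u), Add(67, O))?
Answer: -2734875246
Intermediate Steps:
Function('B')(K) = Pow(K, 2) (Function('B')(K) = Mul(K, K) = Pow(K, 2))
Function('Q')(F) = Add(-5, Pow(F, 2))
Mul(Add(11126, Function('Q')(210)), Add(Function('B')(-94), Function('s')(-206, 146))) = Mul(Add(11126, Add(-5, Pow(210, 2))), Add(Pow(-94, 2), Add(-4556, Mul(-68, 146), Mul(67, -206), Mul(146, -206)))) = Mul(Add(11126, Add(-5, 44100)), Add(8836, Add(-4556, -9928, -13802, -30076))) = Mul(Add(11126, 44095), Add(8836, -58362)) = Mul(55221, -49526) = -2734875246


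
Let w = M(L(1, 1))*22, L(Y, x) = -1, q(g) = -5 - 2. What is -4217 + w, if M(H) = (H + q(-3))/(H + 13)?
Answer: -12695/3 ≈ -4231.7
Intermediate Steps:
q(g) = -7
M(H) = (-7 + H)/(13 + H) (M(H) = (H - 7)/(H + 13) = (-7 + H)/(13 + H))
w = -44/3 (w = ((-7 - 1)/(13 - 1))*22 = (-8/12)*22 = ((1/12)*(-8))*22 = -2/3*22 = -44/3 ≈ -14.667)
-4217 + w = -4217 - 44/3 = -12695/3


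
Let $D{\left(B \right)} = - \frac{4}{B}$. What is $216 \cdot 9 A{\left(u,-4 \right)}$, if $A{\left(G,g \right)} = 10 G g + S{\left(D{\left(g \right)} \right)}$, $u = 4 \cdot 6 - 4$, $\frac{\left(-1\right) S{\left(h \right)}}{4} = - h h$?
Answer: $-1547424$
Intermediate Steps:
$S{\left(h \right)} = 4 h^{2}$ ($S{\left(h \right)} = - 4 - h h = - 4 \left(- h^{2}\right) = 4 h^{2}$)
$u = 20$ ($u = 24 - 4 = 20$)
$A{\left(G,g \right)} = \frac{64}{g^{2}} + 10 G g$ ($A{\left(G,g \right)} = 10 G g + 4 \left(- \frac{4}{g}\right)^{2} = 10 G g + 4 \frac{16}{g^{2}} = 10 G g + \frac{64}{g^{2}} = \frac{64}{g^{2}} + 10 G g$)
$216 \cdot 9 A{\left(u,-4 \right)} = 216 \cdot 9 \left(\frac{64}{16} + 10 \cdot 20 \left(-4\right)\right) = 1944 \left(64 \cdot \frac{1}{16} - 800\right) = 1944 \left(4 - 800\right) = 1944 \left(-796\right) = -1547424$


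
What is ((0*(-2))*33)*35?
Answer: 0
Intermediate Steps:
((0*(-2))*33)*35 = (0*33)*35 = 0*35 = 0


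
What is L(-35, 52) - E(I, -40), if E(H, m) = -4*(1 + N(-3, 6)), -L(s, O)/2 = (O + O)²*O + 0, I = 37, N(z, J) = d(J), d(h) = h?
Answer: -1124836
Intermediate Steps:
N(z, J) = J
L(s, O) = -8*O³ (L(s, O) = -2*((O + O)²*O + 0) = -2*((2*O)²*O + 0) = -2*((4*O²)*O + 0) = -2*(4*O³ + 0) = -8*O³)
E(H, m) = -28 (E(H, m) = -4*(1 + 6) = -4*7 = -28)
L(-35, 52) - E(I, -40) = -8*52³ - 1*(-28) = -8*140608 + 28 = -1124864 + 28 = -1124836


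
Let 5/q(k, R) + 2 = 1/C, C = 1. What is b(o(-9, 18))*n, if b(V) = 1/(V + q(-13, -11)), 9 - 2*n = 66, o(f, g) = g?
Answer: -57/26 ≈ -2.1923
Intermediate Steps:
q(k, R) = -5 (q(k, R) = 5/(-2 + 1/1) = 5/(-2 + 1) = 5/(-1) = 5*(-1) = -5)
n = -57/2 (n = 9/2 - ½*66 = 9/2 - 33 = -57/2 ≈ -28.500)
b(V) = 1/(-5 + V) (b(V) = 1/(V - 5) = 1/(-5 + V))
b(o(-9, 18))*n = -57/2/(-5 + 18) = -57/2/13 = (1/13)*(-57/2) = -57/26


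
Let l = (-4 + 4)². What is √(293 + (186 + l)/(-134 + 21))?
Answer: √3720299/113 ≈ 17.069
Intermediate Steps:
l = 0 (l = 0² = 0)
√(293 + (186 + l)/(-134 + 21)) = √(293 + (186 + 0)/(-134 + 21)) = √(293 + 186/(-113)) = √(293 + 186*(-1/113)) = √(293 - 186/113) = √(32923/113) = √3720299/113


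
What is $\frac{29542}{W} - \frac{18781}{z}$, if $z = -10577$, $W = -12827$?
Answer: $- \frac{10223121}{19381597} \approx -0.52747$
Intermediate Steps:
$\frac{29542}{W} - \frac{18781}{z} = \frac{29542}{-12827} - \frac{18781}{-10577} = 29542 \left(- \frac{1}{12827}\right) - - \frac{2683}{1511} = - \frac{29542}{12827} + \frac{2683}{1511} = - \frac{10223121}{19381597}$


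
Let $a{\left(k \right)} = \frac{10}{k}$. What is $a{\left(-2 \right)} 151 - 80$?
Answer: $-835$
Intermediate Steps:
$a{\left(-2 \right)} 151 - 80 = \frac{10}{-2} \cdot 151 - 80 = 10 \left(- \frac{1}{2}\right) 151 - 80 = \left(-5\right) 151 - 80 = -755 - 80 = -835$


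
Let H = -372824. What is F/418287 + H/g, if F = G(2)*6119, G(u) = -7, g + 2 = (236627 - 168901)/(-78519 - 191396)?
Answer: 10523131304138093/63533194143 ≈ 1.6563e+5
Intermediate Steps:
g = -607556/269915 (g = -2 + (236627 - 168901)/(-78519 - 191396) = -2 + 67726/(-269915) = -2 + 67726*(-1/269915) = -2 - 67726/269915 = -607556/269915 ≈ -2.2509)
F = -42833 (F = -7*6119 = -42833)
F/418287 + H/g = -42833/418287 - 372824/(-607556/269915) = -42833*1/418287 - 372824*(-269915/607556) = -42833/418287 + 25157697490/151889 = 10523131304138093/63533194143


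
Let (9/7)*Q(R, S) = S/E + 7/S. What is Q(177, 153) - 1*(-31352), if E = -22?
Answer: 949614703/30294 ≈ 31347.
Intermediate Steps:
Q(R, S) = -7*S/198 + 49/(9*S) (Q(R, S) = 7*(S/(-22) + 7/S)/9 = 7*(S*(-1/22) + 7/S)/9 = 7*(-S/22 + 7/S)/9 = 7*(7/S - S/22)/9 = -7*S/198 + 49/(9*S))
Q(177, 153) - 1*(-31352) = (7/198)*(154 - 1*153**2)/153 - 1*(-31352) = (7/198)*(1/153)*(154 - 1*23409) + 31352 = (7/198)*(1/153)*(154 - 23409) + 31352 = (7/198)*(1/153)*(-23255) + 31352 = -162785/30294 + 31352 = 949614703/30294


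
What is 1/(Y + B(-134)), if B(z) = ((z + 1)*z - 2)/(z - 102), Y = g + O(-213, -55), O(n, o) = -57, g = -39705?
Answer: -59/2350413 ≈ -2.5102e-5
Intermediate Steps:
Y = -39762 (Y = -39705 - 57 = -39762)
B(z) = (-2 + z*(1 + z))/(-102 + z) (B(z) = ((1 + z)*z - 2)/(-102 + z) = (z*(1 + z) - 2)/(-102 + z) = (-2 + z*(1 + z))/(-102 + z))
1/(Y + B(-134)) = 1/(-39762 + (-2 - 134 + (-134)**2)/(-102 - 134)) = 1/(-39762 + (-2 - 134 + 17956)/(-236)) = 1/(-39762 - 1/236*17820) = 1/(-39762 - 4455/59) = 1/(-2350413/59) = -59/2350413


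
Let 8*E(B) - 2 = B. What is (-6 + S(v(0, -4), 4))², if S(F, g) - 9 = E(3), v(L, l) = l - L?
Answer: 841/64 ≈ 13.141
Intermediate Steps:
E(B) = ¼ + B/8
S(F, g) = 77/8 (S(F, g) = 9 + (¼ + (⅛)*3) = 9 + (¼ + 3/8) = 9 + 5/8 = 77/8)
(-6 + S(v(0, -4), 4))² = (-6 + 77/8)² = (29/8)² = 841/64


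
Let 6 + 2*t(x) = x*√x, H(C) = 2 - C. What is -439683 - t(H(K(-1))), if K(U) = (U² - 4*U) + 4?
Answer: -439680 + 7*I*√7/2 ≈ -4.3968e+5 + 9.2601*I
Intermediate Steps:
K(U) = 4 + U² - 4*U
t(x) = -3 + x^(3/2)/2 (t(x) = -3 + (x*√x)/2 = -3 + x^(3/2)/2)
-439683 - t(H(K(-1))) = -439683 - (-3 + (2 - (4 + (-1)² - 4*(-1)))^(3/2)/2) = -439683 - (-3 + (2 - (4 + 1 + 4))^(3/2)/2) = -439683 - (-3 + (2 - 1*9)^(3/2)/2) = -439683 - (-3 + (2 - 9)^(3/2)/2) = -439683 - (-3 + (-7)^(3/2)/2) = -439683 - (-3 + (-7*I*√7)/2) = -439683 - (-3 - 7*I*√7/2) = -439683 + (3 + 7*I*√7/2) = -439680 + 7*I*√7/2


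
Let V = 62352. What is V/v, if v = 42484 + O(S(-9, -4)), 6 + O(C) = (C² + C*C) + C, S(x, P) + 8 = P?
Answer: 31176/21377 ≈ 1.4584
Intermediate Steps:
S(x, P) = -8 + P
O(C) = -6 + C + 2*C² (O(C) = -6 + ((C² + C*C) + C) = -6 + ((C² + C²) + C) = -6 + (2*C² + C) = -6 + (C + 2*C²) = -6 + C + 2*C²)
v = 42754 (v = 42484 + (-6 + (-8 - 4) + 2*(-8 - 4)²) = 42484 + (-6 - 12 + 2*(-12)²) = 42484 + (-6 - 12 + 2*144) = 42484 + (-6 - 12 + 288) = 42484 + 270 = 42754)
V/v = 62352/42754 = 62352*(1/42754) = 31176/21377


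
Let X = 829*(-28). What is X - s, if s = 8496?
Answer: -31708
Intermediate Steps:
X = -23212
X - s = -23212 - 1*8496 = -23212 - 8496 = -31708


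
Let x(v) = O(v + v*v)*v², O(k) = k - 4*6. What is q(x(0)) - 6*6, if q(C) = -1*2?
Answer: -38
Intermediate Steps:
O(k) = -24 + k (O(k) = k - 24 = -24 + k)
x(v) = v²*(-24 + v + v²) (x(v) = (-24 + (v + v*v))*v² = (-24 + (v + v²))*v² = (-24 + v + v²)*v² = v²*(-24 + v + v²))
q(C) = -2
q(x(0)) - 6*6 = -2 - 6*6 = -2 - 36 = -38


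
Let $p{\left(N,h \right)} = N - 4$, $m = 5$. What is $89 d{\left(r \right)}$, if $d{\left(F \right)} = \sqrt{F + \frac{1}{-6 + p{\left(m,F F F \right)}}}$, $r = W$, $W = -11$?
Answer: $\frac{178 i \sqrt{70}}{5} \approx 297.85 i$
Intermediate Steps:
$p{\left(N,h \right)} = -4 + N$ ($p{\left(N,h \right)} = N - 4 = -4 + N$)
$r = -11$
$d{\left(F \right)} = \sqrt{- \frac{1}{5} + F}$ ($d{\left(F \right)} = \sqrt{F + \frac{1}{-6 + \left(-4 + 5\right)}} = \sqrt{F + \frac{1}{-6 + 1}} = \sqrt{F + \frac{1}{-5}} = \sqrt{F - \frac{1}{5}} = \sqrt{- \frac{1}{5} + F}$)
$89 d{\left(r \right)} = 89 \frac{\sqrt{-5 + 25 \left(-11\right)}}{5} = 89 \frac{\sqrt{-5 - 275}}{5} = 89 \frac{\sqrt{-280}}{5} = 89 \frac{2 i \sqrt{70}}{5} = \frac{178 i \sqrt{70}}{5}$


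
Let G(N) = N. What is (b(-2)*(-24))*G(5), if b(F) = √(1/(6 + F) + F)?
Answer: -60*I*√7 ≈ -158.75*I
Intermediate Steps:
b(F) = √(F + 1/(6 + F))
(b(-2)*(-24))*G(5) = (√((1 - 2*(6 - 2))/(6 - 2))*(-24))*5 = (√((1 - 2*4)/4)*(-24))*5 = (√((1 - 8)/4)*(-24))*5 = (√((¼)*(-7))*(-24))*5 = (√(-7/4)*(-24))*5 = ((I*√7/2)*(-24))*5 = -12*I*√7*5 = -60*I*√7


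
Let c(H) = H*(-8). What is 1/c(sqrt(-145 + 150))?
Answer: -sqrt(5)/40 ≈ -0.055902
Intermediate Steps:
c(H) = -8*H
1/c(sqrt(-145 + 150)) = 1/(-8*sqrt(-145 + 150)) = 1/(-8*sqrt(5)) = -sqrt(5)/40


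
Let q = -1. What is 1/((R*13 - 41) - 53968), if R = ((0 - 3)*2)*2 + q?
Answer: -1/54178 ≈ -1.8458e-5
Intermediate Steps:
R = -13 (R = ((0 - 3)*2)*2 - 1 = -3*2*2 - 1 = -6*2 - 1 = -12 - 1 = -13)
1/((R*13 - 41) - 53968) = 1/((-13*13 - 41) - 53968) = 1/((-169 - 41) - 53968) = 1/(-210 - 53968) = 1/(-54178) = -1/54178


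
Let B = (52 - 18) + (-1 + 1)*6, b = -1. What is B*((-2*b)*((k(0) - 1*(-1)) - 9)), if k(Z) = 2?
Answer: -408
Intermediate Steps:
B = 34 (B = 34 + 0*6 = 34 + 0 = 34)
B*((-2*b)*((k(0) - 1*(-1)) - 9)) = 34*((-2*(-1))*((2 - 1*(-1)) - 9)) = 34*(2*((2 + 1) - 9)) = 34*(2*(3 - 9)) = 34*(2*(-6)) = 34*(-12) = -408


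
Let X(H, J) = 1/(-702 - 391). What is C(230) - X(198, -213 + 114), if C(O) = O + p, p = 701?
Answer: 1017584/1093 ≈ 931.00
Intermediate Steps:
X(H, J) = -1/1093 (X(H, J) = 1/(-1093) = -1/1093)
C(O) = 701 + O (C(O) = O + 701 = 701 + O)
C(230) - X(198, -213 + 114) = (701 + 230) - 1*(-1/1093) = 931 + 1/1093 = 1017584/1093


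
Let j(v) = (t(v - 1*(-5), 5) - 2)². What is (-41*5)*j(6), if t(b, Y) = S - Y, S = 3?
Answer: -3280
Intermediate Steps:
t(b, Y) = 3 - Y
j(v) = 16 (j(v) = ((3 - 1*5) - 2)² = ((3 - 5) - 2)² = (-2 - 2)² = (-4)² = 16)
(-41*5)*j(6) = -41*5*16 = -205*16 = -3280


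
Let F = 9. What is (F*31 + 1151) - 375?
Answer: 1055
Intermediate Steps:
(F*31 + 1151) - 375 = (9*31 + 1151) - 375 = (279 + 1151) - 375 = 1430 - 375 = 1055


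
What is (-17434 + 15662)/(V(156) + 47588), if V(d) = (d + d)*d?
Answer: -443/24065 ≈ -0.018408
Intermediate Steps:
V(d) = 2*d**2 (V(d) = (2*d)*d = 2*d**2)
(-17434 + 15662)/(V(156) + 47588) = (-17434 + 15662)/(2*156**2 + 47588) = -1772/(2*24336 + 47588) = -1772/(48672 + 47588) = -1772/96260 = -1772*1/96260 = -443/24065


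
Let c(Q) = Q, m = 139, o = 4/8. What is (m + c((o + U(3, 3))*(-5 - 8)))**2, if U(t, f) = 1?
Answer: 57121/4 ≈ 14280.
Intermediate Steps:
o = 1/2 (o = 4*(1/8) = 1/2 ≈ 0.50000)
(m + c((o + U(3, 3))*(-5 - 8)))**2 = (139 + (1/2 + 1)*(-5 - 8))**2 = (139 + (3/2)*(-13))**2 = (139 - 39/2)**2 = (239/2)**2 = 57121/4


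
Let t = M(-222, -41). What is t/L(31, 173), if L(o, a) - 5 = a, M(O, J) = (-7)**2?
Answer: 49/178 ≈ 0.27528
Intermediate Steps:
M(O, J) = 49
t = 49
L(o, a) = 5 + a
t/L(31, 173) = 49/(5 + 173) = 49/178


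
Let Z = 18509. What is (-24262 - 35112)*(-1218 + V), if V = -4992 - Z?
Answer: 1467665906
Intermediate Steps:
V = -23501 (V = -4992 - 1*18509 = -4992 - 18509 = -23501)
(-24262 - 35112)*(-1218 + V) = (-24262 - 35112)*(-1218 - 23501) = -59374*(-24719) = 1467665906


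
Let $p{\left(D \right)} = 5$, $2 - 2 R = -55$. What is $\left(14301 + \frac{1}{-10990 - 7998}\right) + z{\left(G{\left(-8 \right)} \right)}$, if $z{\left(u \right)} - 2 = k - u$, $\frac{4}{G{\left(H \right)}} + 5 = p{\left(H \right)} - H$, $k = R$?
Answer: $\frac{272117027}{18988} \approx 14331.0$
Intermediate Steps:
$R = \frac{57}{2}$ ($R = 1 - - \frac{55}{2} = 1 + \frac{55}{2} = \frac{57}{2} \approx 28.5$)
$k = \frac{57}{2} \approx 28.5$
$G{\left(H \right)} = - \frac{4}{H}$ ($G{\left(H \right)} = \frac{4}{-5 - \left(-5 + H\right)} = \frac{4}{\left(-1\right) H} = 4 \left(- \frac{1}{H}\right) = - \frac{4}{H}$)
$z{\left(u \right)} = \frac{61}{2} - u$ ($z{\left(u \right)} = 2 - \left(- \frac{57}{2} + u\right) = \frac{61}{2} - u$)
$\left(14301 + \frac{1}{-10990 - 7998}\right) + z{\left(G{\left(-8 \right)} \right)} = \left(14301 + \frac{1}{-10990 - 7998}\right) + \left(\frac{61}{2} - - \frac{4}{-8}\right) = \left(14301 + \frac{1}{-18988}\right) + \left(\frac{61}{2} - \left(-4\right) \left(- \frac{1}{8}\right)\right) = \left(14301 - \frac{1}{18988}\right) + \left(\frac{61}{2} - \frac{1}{2}\right) = \frac{271547387}{18988} + \left(\frac{61}{2} - \frac{1}{2}\right) = \frac{271547387}{18988} + 30 = \frac{272117027}{18988}$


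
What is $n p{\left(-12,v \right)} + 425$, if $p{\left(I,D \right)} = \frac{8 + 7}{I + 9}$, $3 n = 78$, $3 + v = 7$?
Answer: $295$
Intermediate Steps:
$v = 4$ ($v = -3 + 7 = 4$)
$n = 26$ ($n = \frac{1}{3} \cdot 78 = 26$)
$p{\left(I,D \right)} = \frac{15}{9 + I}$
$n p{\left(-12,v \right)} + 425 = 26 \frac{15}{9 - 12} + 425 = 26 \frac{15}{-3} + 425 = 26 \cdot 15 \left(- \frac{1}{3}\right) + 425 = 26 \left(-5\right) + 425 = -130 + 425 = 295$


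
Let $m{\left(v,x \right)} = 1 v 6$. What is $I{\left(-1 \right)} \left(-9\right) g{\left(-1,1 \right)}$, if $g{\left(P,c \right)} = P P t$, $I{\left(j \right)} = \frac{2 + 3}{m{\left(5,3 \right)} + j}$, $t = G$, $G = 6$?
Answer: $- \frac{270}{29} \approx -9.3103$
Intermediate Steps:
$t = 6$
$m{\left(v,x \right)} = 6 v$ ($m{\left(v,x \right)} = v 6 = 6 v$)
$I{\left(j \right)} = \frac{5}{30 + j}$ ($I{\left(j \right)} = \frac{2 + 3}{6 \cdot 5 + j} = \frac{5}{30 + j}$)
$g{\left(P,c \right)} = 6 P^{2}$ ($g{\left(P,c \right)} = P P 6 = P^{2} \cdot 6 = 6 P^{2}$)
$I{\left(-1 \right)} \left(-9\right) g{\left(-1,1 \right)} = \frac{5}{30 - 1} \left(-9\right) 6 \left(-1\right)^{2} = \frac{5}{29} \left(-9\right) 6 \cdot 1 = 5 \cdot \frac{1}{29} \left(-9\right) 6 = \frac{5}{29} \left(-9\right) 6 = \left(- \frac{45}{29}\right) 6 = - \frac{270}{29}$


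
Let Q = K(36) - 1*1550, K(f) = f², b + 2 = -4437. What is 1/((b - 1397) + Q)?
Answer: -1/6090 ≈ -0.00016420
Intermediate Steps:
b = -4439 (b = -2 - 4437 = -4439)
Q = -254 (Q = 36² - 1*1550 = 1296 - 1550 = -254)
1/((b - 1397) + Q) = 1/((-4439 - 1397) - 254) = 1/(-5836 - 254) = 1/(-6090) = -1/6090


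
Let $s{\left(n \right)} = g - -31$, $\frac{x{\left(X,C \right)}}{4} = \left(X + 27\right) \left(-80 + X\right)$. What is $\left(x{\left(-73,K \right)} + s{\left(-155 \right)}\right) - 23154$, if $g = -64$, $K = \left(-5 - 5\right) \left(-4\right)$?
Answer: $4965$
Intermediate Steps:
$K = 40$ ($K = \left(-10\right) \left(-4\right) = 40$)
$x{\left(X,C \right)} = 4 \left(-80 + X\right) \left(27 + X\right)$ ($x{\left(X,C \right)} = 4 \left(X + 27\right) \left(-80 + X\right) = 4 \left(27 + X\right) \left(-80 + X\right) = 4 \left(-80 + X\right) \left(27 + X\right)$)
$s{\left(n \right)} = -33$ ($s{\left(n \right)} = -64 - -31 = -64 + 31 = -33$)
$\left(x{\left(-73,K \right)} + s{\left(-155 \right)}\right) - 23154 = \left(\left(-8640 - -15476 + 4 \left(-73\right)^{2}\right) - 33\right) - 23154 = \left(\left(-8640 + 15476 + 4 \cdot 5329\right) - 33\right) - 23154 = \left(\left(-8640 + 15476 + 21316\right) - 33\right) - 23154 = \left(28152 - 33\right) - 23154 = 28119 - 23154 = 4965$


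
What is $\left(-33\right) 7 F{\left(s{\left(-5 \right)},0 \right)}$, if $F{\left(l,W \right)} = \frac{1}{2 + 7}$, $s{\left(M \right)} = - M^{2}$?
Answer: $- \frac{77}{3} \approx -25.667$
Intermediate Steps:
$F{\left(l,W \right)} = \frac{1}{9}$
$\left(-33\right) 7 F{\left(s{\left(-5 \right)},0 \right)} = \left(-33\right) 7 \cdot \frac{1}{9} = \left(-231\right) \frac{1}{9} = - \frac{77}{3}$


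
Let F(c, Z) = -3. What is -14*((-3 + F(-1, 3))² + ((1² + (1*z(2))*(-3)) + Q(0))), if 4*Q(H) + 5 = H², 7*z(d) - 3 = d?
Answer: -941/2 ≈ -470.50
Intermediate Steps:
z(d) = 3/7 + d/7
Q(H) = -5/4 + H²/4
-14*((-3 + F(-1, 3))² + ((1² + (1*z(2))*(-3)) + Q(0))) = -14*((-3 - 3)² + ((1² + (1*(3/7 + (⅐)*2))*(-3)) + (-5/4 + (¼)*0²))) = -14*((-6)² + ((1 + (1*(3/7 + 2/7))*(-3)) + (-5/4 + (¼)*0))) = -14*(36 + ((1 + (1*(5/7))*(-3)) + (-5/4 + 0))) = -14*(36 + ((1 + (5/7)*(-3)) - 5/4)) = -14*(36 + ((1 - 15/7) - 5/4)) = -14*(36 + (-8/7 - 5/4)) = -14*(36 - 67/28) = -14*941/28 = -941/2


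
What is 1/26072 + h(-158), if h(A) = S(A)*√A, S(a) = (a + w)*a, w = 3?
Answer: 1/26072 + 24490*I*√158 ≈ 3.8355e-5 + 3.0783e+5*I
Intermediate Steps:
S(a) = a*(3 + a) (S(a) = (a + 3)*a = (3 + a)*a = a*(3 + a))
h(A) = A^(3/2)*(3 + A) (h(A) = (A*(3 + A))*√A = A^(3/2)*(3 + A))
1/26072 + h(-158) = 1/26072 + (-158)^(3/2)*(3 - 158) = 1/26072 - 158*I*√158*(-155) = 1/26072 + 24490*I*√158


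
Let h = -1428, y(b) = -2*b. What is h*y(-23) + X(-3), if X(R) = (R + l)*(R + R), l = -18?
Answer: -65562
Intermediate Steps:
X(R) = 2*R*(-18 + R) (X(R) = (R - 18)*(R + R) = (-18 + R)*(2*R) = 2*R*(-18 + R))
h*y(-23) + X(-3) = -(-2856)*(-23) + 2*(-3)*(-18 - 3) = -1428*46 + 2*(-3)*(-21) = -65688 + 126 = -65562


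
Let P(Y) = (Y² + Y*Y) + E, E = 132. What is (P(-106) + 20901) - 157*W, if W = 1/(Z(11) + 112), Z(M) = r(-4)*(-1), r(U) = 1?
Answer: 4828898/111 ≈ 43504.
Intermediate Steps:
Z(M) = -1 (Z(M) = 1*(-1) = -1)
P(Y) = 132 + 2*Y² (P(Y) = (Y² + Y*Y) + 132 = (Y² + Y²) + 132 = 2*Y² + 132 = 132 + 2*Y²)
W = 1/111 (W = 1/(-1 + 112) = 1/111 ≈ 0.0090090)
(P(-106) + 20901) - 157*W = ((132 + 2*(-106)²) + 20901) - 157*1/111 = ((132 + 2*11236) + 20901) - 157/111 = ((132 + 22472) + 20901) - 157/111 = (22604 + 20901) - 157/111 = 43505 - 157/111 = 4828898/111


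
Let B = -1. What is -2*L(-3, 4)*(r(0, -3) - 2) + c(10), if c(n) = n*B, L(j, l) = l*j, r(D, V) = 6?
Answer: 86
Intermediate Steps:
L(j, l) = j*l
c(n) = -n (c(n) = n*(-1) = -n)
-2*L(-3, 4)*(r(0, -3) - 2) + c(10) = -2*(-3*4)*(6 - 2) - 1*10 = -(-24)*4 - 10 = -2*(-48) - 10 = 96 - 10 = 86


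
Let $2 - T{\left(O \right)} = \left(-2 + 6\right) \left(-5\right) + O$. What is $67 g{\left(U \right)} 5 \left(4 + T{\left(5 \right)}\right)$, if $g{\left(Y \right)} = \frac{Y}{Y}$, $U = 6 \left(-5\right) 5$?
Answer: $7035$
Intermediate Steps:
$T{\left(O \right)} = 22 - O$ ($T{\left(O \right)} = 2 - \left(\left(-2 + 6\right) \left(-5\right) + O\right) = 2 - \left(4 \left(-5\right) + O\right) = 2 - \left(-20 + O\right) = 22 - O$)
$U = -150$ ($U = \left(-30\right) 5 = -150$)
$g{\left(Y \right)} = 1$
$67 g{\left(U \right)} 5 \left(4 + T{\left(5 \right)}\right) = 67 \cdot 1 \cdot 5 \left(4 + \left(22 - 5\right)\right) = 67 \cdot 5 \left(4 + \left(22 - 5\right)\right) = 67 \cdot 5 \left(4 + 17\right) = 67 \cdot 5 \cdot 21 = 67 \cdot 105 = 7035$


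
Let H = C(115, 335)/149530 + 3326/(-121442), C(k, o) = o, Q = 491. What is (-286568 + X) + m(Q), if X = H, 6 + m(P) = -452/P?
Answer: -255515326351461797/891617812966 ≈ -2.8658e+5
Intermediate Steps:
m(P) = -6 - 452/P
H = -45665371/1815922226 (H = 335/149530 + 3326/(-121442) = 335*(1/149530) + 3326*(-1/121442) = 67/29906 - 1663/60721 = -45665371/1815922226 ≈ -0.025147)
X = -45665371/1815922226 ≈ -0.025147
(-286568 + X) + m(Q) = (-286568 - 45665371/1815922226) + (-6 - 452/491) = -520385246125739/1815922226 + (-6 - 452*1/491) = -520385246125739/1815922226 + (-6 - 452/491) = -520385246125739/1815922226 - 3398/491 = -255515326351461797/891617812966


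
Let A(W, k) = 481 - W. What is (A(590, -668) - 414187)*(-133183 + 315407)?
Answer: -75494674304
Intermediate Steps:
(A(590, -668) - 414187)*(-133183 + 315407) = ((481 - 1*590) - 414187)*(-133183 + 315407) = ((481 - 590) - 414187)*182224 = (-109 - 414187)*182224 = -414296*182224 = -75494674304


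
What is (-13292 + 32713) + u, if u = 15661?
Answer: 35082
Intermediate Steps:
(-13292 + 32713) + u = (-13292 + 32713) + 15661 = 19421 + 15661 = 35082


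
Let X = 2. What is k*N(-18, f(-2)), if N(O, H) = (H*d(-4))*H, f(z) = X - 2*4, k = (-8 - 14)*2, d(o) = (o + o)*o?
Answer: -50688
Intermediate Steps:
d(o) = 2*o**2 (d(o) = (2*o)*o = 2*o**2)
k = -44 (k = -22*2 = -44)
f(z) = -6 (f(z) = 2 - 2*4 = 2 - 8 = -6)
N(O, H) = 32*H**2 (N(O, H) = (H*(2*(-4)**2))*H = (H*(2*16))*H = (H*32)*H = (32*H)*H = 32*H**2)
k*N(-18, f(-2)) = -1408*(-6)**2 = -1408*36 = -44*1152 = -50688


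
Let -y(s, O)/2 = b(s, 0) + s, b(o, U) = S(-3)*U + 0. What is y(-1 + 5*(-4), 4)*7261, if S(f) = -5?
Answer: 304962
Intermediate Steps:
b(o, U) = -5*U (b(o, U) = -5*U + 0 = -5*U)
y(s, O) = -2*s (y(s, O) = -2*(-5*0 + s) = -2*(0 + s) = -2*s)
y(-1 + 5*(-4), 4)*7261 = -2*(-1 + 5*(-4))*7261 = -2*(-1 - 20)*7261 = -2*(-21)*7261 = 42*7261 = 304962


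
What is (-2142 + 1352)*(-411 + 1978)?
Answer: -1237930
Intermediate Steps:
(-2142 + 1352)*(-411 + 1978) = -790*1567 = -1237930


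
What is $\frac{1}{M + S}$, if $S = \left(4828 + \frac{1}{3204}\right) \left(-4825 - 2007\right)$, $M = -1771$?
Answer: $- \frac{801}{26422321975} \approx -3.0315 \cdot 10^{-8}$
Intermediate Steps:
$S = - \frac{26420903404}{801}$ ($S = \left(4828 + \frac{1}{3204}\right) \left(-6832\right) = \frac{15468913}{3204} \left(-6832\right) = - \frac{26420903404}{801} \approx -3.2985 \cdot 10^{7}$)
$\frac{1}{M + S} = \frac{1}{-1771 - \frac{26420903404}{801}} = \frac{1}{- \frac{26422321975}{801}} = - \frac{801}{26422321975}$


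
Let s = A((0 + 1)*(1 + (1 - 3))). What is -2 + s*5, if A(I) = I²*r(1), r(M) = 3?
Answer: 13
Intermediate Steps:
A(I) = 3*I² (A(I) = I²*3 = 3*I²)
s = 3 (s = 3*((0 + 1)*(1 + (1 - 3)))² = 3*(1*(1 - 2))² = 3*(1*(-1))² = 3*(-1)² = 3*1 = 3)
-2 + s*5 = -2 + 3*5 = -2 + 15 = 13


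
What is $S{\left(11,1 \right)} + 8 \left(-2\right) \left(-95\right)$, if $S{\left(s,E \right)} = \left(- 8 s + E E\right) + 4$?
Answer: $1437$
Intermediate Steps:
$S{\left(s,E \right)} = 4 + E^{2} - 8 s$ ($S{\left(s,E \right)} = \left(- 8 s + E^{2}\right) + 4 = \left(E^{2} - 8 s\right) + 4 = 4 + E^{2} - 8 s$)
$S{\left(11,1 \right)} + 8 \left(-2\right) \left(-95\right) = \left(4 + 1^{2} - 88\right) + 8 \left(-2\right) \left(-95\right) = \left(4 + 1 - 88\right) - -1520 = -83 + 1520 = 1437$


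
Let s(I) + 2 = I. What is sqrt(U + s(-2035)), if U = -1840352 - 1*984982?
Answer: I*sqrt(2827371) ≈ 1681.5*I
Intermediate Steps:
s(I) = -2 + I
U = -2825334 (U = -1840352 - 984982 = -2825334)
sqrt(U + s(-2035)) = sqrt(-2825334 + (-2 - 2035)) = sqrt(-2825334 - 2037) = sqrt(-2827371) = I*sqrt(2827371)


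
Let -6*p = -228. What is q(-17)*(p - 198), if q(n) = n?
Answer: 2720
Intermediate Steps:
p = 38 (p = -⅙*(-228) = 38)
q(-17)*(p - 198) = -17*(38 - 198) = -17*(-160) = 2720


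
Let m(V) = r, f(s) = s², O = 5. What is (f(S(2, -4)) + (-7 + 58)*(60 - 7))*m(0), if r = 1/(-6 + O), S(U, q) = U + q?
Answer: -2707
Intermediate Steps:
r = -1 (r = 1/(-6 + 5) = 1/(-1) = -1)
m(V) = -1
(f(S(2, -4)) + (-7 + 58)*(60 - 7))*m(0) = ((2 - 4)² + (-7 + 58)*(60 - 7))*(-1) = ((-2)² + 51*53)*(-1) = (4 + 2703)*(-1) = 2707*(-1) = -2707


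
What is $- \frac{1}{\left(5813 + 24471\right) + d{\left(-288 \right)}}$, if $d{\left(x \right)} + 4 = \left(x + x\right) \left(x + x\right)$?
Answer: $- \frac{1}{362056} \approx -2.762 \cdot 10^{-6}$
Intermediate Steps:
$d{\left(x \right)} = -4 + 4 x^{2}$ ($d{\left(x \right)} = -4 + \left(x + x\right) \left(x + x\right) = -4 + 2 x 2 x = -4 + 4 x^{2}$)
$- \frac{1}{\left(5813 + 24471\right) + d{\left(-288 \right)}} = - \frac{1}{\left(5813 + 24471\right) - \left(4 - 4 \left(-288\right)^{2}\right)} = - \frac{1}{30284 + \left(-4 + 4 \cdot 82944\right)} = - \frac{1}{30284 + \left(-4 + 331776\right)} = - \frac{1}{30284 + 331772} = - \frac{1}{362056}$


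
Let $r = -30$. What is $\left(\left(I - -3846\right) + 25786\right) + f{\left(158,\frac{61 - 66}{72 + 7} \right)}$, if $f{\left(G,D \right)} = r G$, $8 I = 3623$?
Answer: $\frac{202759}{8} \approx 25345.0$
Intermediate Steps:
$I = \frac{3623}{8}$ ($I = \frac{1}{8} \cdot 3623 = \frac{3623}{8} \approx 452.88$)
$f{\left(G,D \right)} = - 30 G$
$\left(\left(I - -3846\right) + 25786\right) + f{\left(158,\frac{61 - 66}{72 + 7} \right)} = \left(\left(\frac{3623}{8} - -3846\right) + 25786\right) - 4740 = \left(\left(\frac{3623}{8} + 3846\right) + 25786\right) - 4740 = \left(\frac{34391}{8} + 25786\right) - 4740 = \frac{240679}{8} - 4740 = \frac{202759}{8}$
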